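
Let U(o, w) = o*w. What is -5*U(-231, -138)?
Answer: -159390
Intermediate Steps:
-5*U(-231, -138) = -(-1155)*(-138) = -5*31878 = -159390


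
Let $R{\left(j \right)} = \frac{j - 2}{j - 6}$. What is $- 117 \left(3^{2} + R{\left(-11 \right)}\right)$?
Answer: $- \frac{19422}{17} \approx -1142.5$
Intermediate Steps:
$R{\left(j \right)} = \frac{-2 + j}{-6 + j}$
$- 117 \left(3^{2} + R{\left(-11 \right)}\right) = - 117 \left(3^{2} + \frac{-2 - 11}{-6 - 11}\right) = - 117 \left(9 + \frac{1}{-17} \left(-13\right)\right) = - 117 \left(9 - - \frac{13}{17}\right) = - 117 \left(9 + \frac{13}{17}\right) = \left(-117\right) \frac{166}{17} = - \frac{19422}{17}$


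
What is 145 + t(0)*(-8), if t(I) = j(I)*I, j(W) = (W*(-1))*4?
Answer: 145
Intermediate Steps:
j(W) = -4*W (j(W) = -W*4 = -4*W)
t(I) = -4*I**2 (t(I) = (-4*I)*I = -4*I**2)
145 + t(0)*(-8) = 145 - 4*0**2*(-8) = 145 - 4*0*(-8) = 145 + 0*(-8) = 145 + 0 = 145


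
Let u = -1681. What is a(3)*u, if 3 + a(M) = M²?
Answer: -10086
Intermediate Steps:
a(M) = -3 + M²
a(3)*u = (-3 + 3²)*(-1681) = (-3 + 9)*(-1681) = 6*(-1681) = -10086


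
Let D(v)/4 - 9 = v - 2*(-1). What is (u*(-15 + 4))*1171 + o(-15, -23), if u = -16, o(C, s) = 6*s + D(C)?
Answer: 205942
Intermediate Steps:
D(v) = 44 + 4*v (D(v) = 36 + 4*(v - 2*(-1)) = 36 + 4*(v + 2) = 36 + 4*(2 + v) = 36 + (8 + 4*v) = 44 + 4*v)
o(C, s) = 44 + 4*C + 6*s (o(C, s) = 6*s + (44 + 4*C) = 44 + 4*C + 6*s)
(u*(-15 + 4))*1171 + o(-15, -23) = -16*(-15 + 4)*1171 + (44 + 4*(-15) + 6*(-23)) = -16*(-11)*1171 + (44 - 60 - 138) = 176*1171 - 154 = 206096 - 154 = 205942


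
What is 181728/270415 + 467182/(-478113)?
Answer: -39446501266/129288926895 ≈ -0.30510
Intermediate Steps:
181728/270415 + 467182/(-478113) = 181728*(1/270415) + 467182*(-1/478113) = 181728/270415 - 467182/478113 = -39446501266/129288926895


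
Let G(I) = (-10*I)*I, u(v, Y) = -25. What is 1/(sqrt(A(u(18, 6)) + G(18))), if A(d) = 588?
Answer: -I*sqrt(663)/1326 ≈ -0.019418*I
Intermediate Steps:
G(I) = -10*I**2
1/(sqrt(A(u(18, 6)) + G(18))) = 1/(sqrt(588 - 10*18**2)) = 1/(sqrt(588 - 10*324)) = 1/(sqrt(588 - 3240)) = 1/(sqrt(-2652)) = 1/(2*I*sqrt(663)) = -I*sqrt(663)/1326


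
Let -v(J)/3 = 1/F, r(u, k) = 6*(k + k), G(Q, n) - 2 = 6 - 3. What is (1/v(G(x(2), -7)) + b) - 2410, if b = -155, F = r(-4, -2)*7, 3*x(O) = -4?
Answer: -2509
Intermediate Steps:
x(O) = -4/3 (x(O) = (⅓)*(-4) = -4/3)
G(Q, n) = 5 (G(Q, n) = 2 + (6 - 3) = 2 + 3 = 5)
r(u, k) = 12*k (r(u, k) = 6*(2*k) = 12*k)
F = -168 (F = (12*(-2))*7 = -24*7 = -168)
v(J) = 1/56 (v(J) = -3/(-168) = -3*(-1/168) = 1/56)
(1/v(G(x(2), -7)) + b) - 2410 = (1/(1/56) - 155) - 2410 = (56 - 155) - 2410 = -99 - 2410 = -2509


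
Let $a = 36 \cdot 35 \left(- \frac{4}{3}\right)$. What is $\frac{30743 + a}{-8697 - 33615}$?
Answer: $- \frac{29063}{42312} \approx -0.68687$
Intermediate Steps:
$a = -1680$ ($a = 1260 \left(\left(-4\right) \frac{1}{3}\right) = 1260 \left(- \frac{4}{3}\right) = -1680$)
$\frac{30743 + a}{-8697 - 33615} = \frac{30743 - 1680}{-8697 - 33615} = \frac{29063}{-42312} = 29063 \left(- \frac{1}{42312}\right) = - \frac{29063}{42312}$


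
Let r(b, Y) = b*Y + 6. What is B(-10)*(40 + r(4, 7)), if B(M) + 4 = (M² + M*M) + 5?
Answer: 14874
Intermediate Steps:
B(M) = 1 + 2*M² (B(M) = -4 + ((M² + M*M) + 5) = -4 + ((M² + M²) + 5) = -4 + (2*M² + 5) = -4 + (5 + 2*M²) = 1 + 2*M²)
r(b, Y) = 6 + Y*b (r(b, Y) = Y*b + 6 = 6 + Y*b)
B(-10)*(40 + r(4, 7)) = (1 + 2*(-10)²)*(40 + (6 + 7*4)) = (1 + 2*100)*(40 + (6 + 28)) = (1 + 200)*(40 + 34) = 201*74 = 14874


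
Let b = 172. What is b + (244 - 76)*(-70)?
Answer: -11588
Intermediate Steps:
b + (244 - 76)*(-70) = 172 + (244 - 76)*(-70) = 172 + 168*(-70) = 172 - 11760 = -11588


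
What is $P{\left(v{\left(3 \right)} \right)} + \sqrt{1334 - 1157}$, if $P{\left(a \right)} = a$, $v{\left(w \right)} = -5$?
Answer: $-5 + \sqrt{177} \approx 8.3041$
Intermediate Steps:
$P{\left(v{\left(3 \right)} \right)} + \sqrt{1334 - 1157} = -5 + \sqrt{1334 - 1157} = -5 + \sqrt{177}$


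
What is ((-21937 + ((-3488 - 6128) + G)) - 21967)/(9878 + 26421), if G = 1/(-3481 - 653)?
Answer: -221251681/150060066 ≈ -1.4744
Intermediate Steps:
G = -1/4134 (G = 1/(-4134) = -1/4134 ≈ -0.00024190)
((-21937 + ((-3488 - 6128) + G)) - 21967)/(9878 + 26421) = ((-21937 + ((-3488 - 6128) - 1/4134)) - 21967)/(9878 + 26421) = ((-21937 + (-9616 - 1/4134)) - 21967)/36299 = ((-21937 - 39752545/4134) - 21967)*(1/36299) = (-130440103/4134 - 21967)*(1/36299) = -221251681/4134*1/36299 = -221251681/150060066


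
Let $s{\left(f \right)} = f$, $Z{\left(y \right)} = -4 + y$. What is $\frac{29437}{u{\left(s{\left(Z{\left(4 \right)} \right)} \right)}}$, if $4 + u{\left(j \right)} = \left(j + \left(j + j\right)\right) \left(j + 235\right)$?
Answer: $- \frac{29437}{4} \approx -7359.3$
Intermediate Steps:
$u{\left(j \right)} = -4 + 3 j \left(235 + j\right)$ ($u{\left(j \right)} = -4 + \left(j + \left(j + j\right)\right) \left(j + 235\right) = -4 + \left(j + 2 j\right) \left(235 + j\right) = -4 + 3 j \left(235 + j\right)$)
$\frac{29437}{u{\left(s{\left(Z{\left(4 \right)} \right)} \right)}} = \frac{29437}{-4 + 3 \left(-4 + 4\right)^{2} + 705 \left(-4 + 4\right)} = \frac{29437}{-4 + 3 \cdot 0^{2} + 705 \cdot 0} = \frac{29437}{-4 + 3 \cdot 0 + 0} = \frac{29437}{-4 + 0 + 0} = \frac{29437}{-4} = 29437 \left(- \frac{1}{4}\right) = - \frac{29437}{4}$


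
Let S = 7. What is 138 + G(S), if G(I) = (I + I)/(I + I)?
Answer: 139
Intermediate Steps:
G(I) = 1 (G(I) = (2*I)/((2*I)) = (2*I)*(1/(2*I)) = 1)
138 + G(S) = 138 + 1 = 139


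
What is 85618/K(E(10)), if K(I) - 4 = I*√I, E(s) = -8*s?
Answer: 42809/64002 + 1712360*I*√5/32001 ≈ 0.66887 + 119.65*I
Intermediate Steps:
K(I) = 4 + I^(3/2) (K(I) = 4 + I*√I = 4 + I^(3/2))
85618/K(E(10)) = 85618/(4 + (-8*10)^(3/2)) = 85618/(4 + (-80)^(3/2)) = 85618/(4 - 320*I*√5)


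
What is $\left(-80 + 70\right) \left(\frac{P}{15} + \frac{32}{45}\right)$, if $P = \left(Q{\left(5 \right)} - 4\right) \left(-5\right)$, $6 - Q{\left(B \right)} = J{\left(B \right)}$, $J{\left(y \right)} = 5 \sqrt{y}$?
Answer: $- \frac{4}{9} - \frac{50 \sqrt{5}}{3} \approx -37.712$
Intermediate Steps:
$Q{\left(B \right)} = 6 - 5 \sqrt{B}$
$P = -10 + 25 \sqrt{5}$ ($P = \left(\left(6 - 5 \sqrt{5}\right) - 4\right) \left(-5\right) = \left(2 - 5 \sqrt{5}\right) \left(-5\right) = -10 + 25 \sqrt{5} \approx 45.902$)
$\left(-80 + 70\right) \left(\frac{P}{15} + \frac{32}{45}\right) = \left(-80 + 70\right) \left(\frac{-10 + 25 \sqrt{5}}{15} + \frac{32}{45}\right) = - 10 \left(\left(-10 + 25 \sqrt{5}\right) \frac{1}{15} + 32 \cdot \frac{1}{45}\right) = - 10 \left(\left(- \frac{2}{3} + \frac{5 \sqrt{5}}{3}\right) + \frac{32}{45}\right) = - 10 \left(\frac{2}{45} + \frac{5 \sqrt{5}}{3}\right) = - \frac{4}{9} - \frac{50 \sqrt{5}}{3}$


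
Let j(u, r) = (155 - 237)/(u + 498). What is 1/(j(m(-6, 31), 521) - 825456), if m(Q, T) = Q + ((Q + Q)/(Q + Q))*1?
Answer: -493/406949890 ≈ -1.2115e-6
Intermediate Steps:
m(Q, T) = 1 + Q (m(Q, T) = Q + ((2*Q)/((2*Q)))*1 = Q + ((2*Q)*(1/(2*Q)))*1 = Q + 1*1 = Q + 1 = 1 + Q)
j(u, r) = -82/(498 + u)
1/(j(m(-6, 31), 521) - 825456) = 1/(-82/(498 + (1 - 6)) - 825456) = 1/(-82/(498 - 5) - 825456) = 1/(-82/493 - 825456) = 1/(-406949890/493) = -493/406949890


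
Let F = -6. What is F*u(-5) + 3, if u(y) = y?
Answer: 33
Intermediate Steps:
F*u(-5) + 3 = -6*(-5) + 3 = 30 + 3 = 33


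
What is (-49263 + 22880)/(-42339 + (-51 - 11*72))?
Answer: 26383/43182 ≈ 0.61097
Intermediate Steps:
(-49263 + 22880)/(-42339 + (-51 - 11*72)) = -26383/(-42339 + (-51 - 792)) = -26383/(-42339 - 843) = -26383/(-43182) = -26383*(-1/43182) = 26383/43182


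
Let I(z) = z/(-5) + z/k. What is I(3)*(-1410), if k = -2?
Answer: 2961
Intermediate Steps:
I(z) = -7*z/10 (I(z) = z/(-5) + z/(-2) = z*(-⅕) + z*(-½) = -z/5 - z/2 = -7*z/10)
I(3)*(-1410) = -7/10*3*(-1410) = -21/10*(-1410) = 2961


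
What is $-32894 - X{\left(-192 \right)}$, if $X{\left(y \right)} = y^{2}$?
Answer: $-69758$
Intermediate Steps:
$-32894 - X{\left(-192 \right)} = -32894 - \left(-192\right)^{2} = -32894 - 36864 = -69758$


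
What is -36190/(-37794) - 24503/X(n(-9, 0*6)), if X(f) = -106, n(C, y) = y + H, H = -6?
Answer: 464951261/2003082 ≈ 232.12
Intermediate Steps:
n(C, y) = -6 + y (n(C, y) = y - 6 = -6 + y)
-36190/(-37794) - 24503/X(n(-9, 0*6)) = -36190/(-37794) - 24503/(-106) = -36190*(-1/37794) - 24503*(-1/106) = 18095/18897 + 24503/106 = 464951261/2003082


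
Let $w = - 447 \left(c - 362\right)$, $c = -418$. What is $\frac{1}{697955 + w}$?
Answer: $\frac{1}{1046615} \approx 9.5546 \cdot 10^{-7}$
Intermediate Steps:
$w = 348660$ ($w = - 447 \left(-418 - 362\right) = \left(-447\right) \left(-780\right) = 348660$)
$\frac{1}{697955 + w} = \frac{1}{697955 + 348660} = \frac{1}{1046615}$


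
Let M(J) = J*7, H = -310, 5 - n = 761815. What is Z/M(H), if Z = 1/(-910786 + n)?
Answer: 1/3629533320 ≈ 2.7552e-10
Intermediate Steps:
n = -761810 (n = 5 - 1*761815 = 5 - 761815 = -761810)
Z = -1/1672596 (Z = 1/(-910786 - 761810) = 1/(-1672596) = -1/1672596 ≈ -5.9787e-7)
M(J) = 7*J
Z/M(H) = -1/(1672596*(7*(-310))) = -1/1672596/(-2170) = -1/1672596*(-1/2170) = 1/3629533320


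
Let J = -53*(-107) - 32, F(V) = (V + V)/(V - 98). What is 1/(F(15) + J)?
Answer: 83/468007 ≈ 0.00017735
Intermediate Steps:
F(V) = 2*V/(-98 + V) (F(V) = (2*V)/(-98 + V) = 2*V/(-98 + V))
J = 5639 (J = 5671 - 32 = 5639)
1/(F(15) + J) = 1/(2*15/(-98 + 15) + 5639) = 1/(2*15/(-83) + 5639) = 1/(2*15*(-1/83) + 5639) = 1/(-30/83 + 5639) = 1/(468007/83) = 83/468007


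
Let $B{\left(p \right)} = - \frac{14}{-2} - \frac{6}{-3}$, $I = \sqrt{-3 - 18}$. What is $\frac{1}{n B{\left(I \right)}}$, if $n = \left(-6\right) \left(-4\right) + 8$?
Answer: $\frac{1}{288} \approx 0.0034722$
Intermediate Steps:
$I = i \sqrt{21}$ ($I = \sqrt{-21} = i \sqrt{21} \approx 4.5826 i$)
$B{\left(p \right)} = 9$ ($B{\left(p \right)} = \left(-14\right) \left(- \frac{1}{2}\right) - -2 = 7 + 2 = 9$)
$n = 32$ ($n = 24 + 8 = 32$)
$\frac{1}{n B{\left(I \right)}} = \frac{1}{32 \cdot 9} = \frac{1}{288}$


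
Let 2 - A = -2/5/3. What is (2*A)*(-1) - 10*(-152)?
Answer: 22736/15 ≈ 1515.7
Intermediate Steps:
A = 32/15 (A = 2 - (-2/5)/3 = 2 - (-2*⅕)/3 = 2 - (-2)/(5*3) = 2 - 1*(-2/15) = 2 + 2/15 = 32/15 ≈ 2.1333)
(2*A)*(-1) - 10*(-152) = (2*(32/15))*(-1) - 10*(-152) = (64/15)*(-1) + 1520 = -64/15 + 1520 = 22736/15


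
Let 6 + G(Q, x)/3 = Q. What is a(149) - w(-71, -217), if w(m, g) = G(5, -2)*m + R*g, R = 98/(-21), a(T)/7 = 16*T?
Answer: 46387/3 ≈ 15462.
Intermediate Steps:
a(T) = 112*T (a(T) = 7*(16*T) = 112*T)
G(Q, x) = -18 + 3*Q
R = -14/3 (R = 98*(-1/21) = -14/3 ≈ -4.6667)
w(m, g) = -3*m - 14*g/3 (w(m, g) = (-18 + 3*5)*m - 14*g/3 = (-18 + 15)*m - 14*g/3 = -3*m - 14*g/3)
a(149) - w(-71, -217) = 112*149 - (-3*(-71) - 14/3*(-217)) = 16688 - (213 + 3038/3) = 16688 - 1*3677/3 = 16688 - 3677/3 = 46387/3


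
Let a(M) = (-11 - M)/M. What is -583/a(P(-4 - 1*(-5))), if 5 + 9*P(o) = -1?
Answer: -1166/31 ≈ -37.613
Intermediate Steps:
P(o) = -⅔ (P(o) = -5/9 + (⅑)*(-1) = -5/9 - ⅑ = -⅔)
a(M) = (-11 - M)/M
-583/a(P(-4 - 1*(-5))) = -583*(-2/(3*(-11 - 1*(-⅔)))) = -583*(-2/(3*(-11 + ⅔))) = -583/((-3/2*(-31/3))) = -583/31/2 = -583*2/31 = -1166/31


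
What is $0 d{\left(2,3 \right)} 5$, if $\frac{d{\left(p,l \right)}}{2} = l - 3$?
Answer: $0$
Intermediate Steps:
$d{\left(p,l \right)} = -6 + 2 l$ ($d{\left(p,l \right)} = 2 \left(l - 3\right) = 2 \left(-3 + l\right) = -6 + 2 l$)
$0 d{\left(2,3 \right)} 5 = 0 \left(-6 + 2 \cdot 3\right) 5 = 0 \left(-6 + 6\right) 5 = 0 \cdot 0 \cdot 5 = 0 \cdot 5 = 0$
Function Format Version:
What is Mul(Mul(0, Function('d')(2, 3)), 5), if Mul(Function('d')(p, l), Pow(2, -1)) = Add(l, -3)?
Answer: 0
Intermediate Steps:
Function('d')(p, l) = Add(-6, Mul(2, l)) (Function('d')(p, l) = Mul(2, Add(l, -3)) = Mul(2, Add(-3, l)) = Add(-6, Mul(2, l)))
Mul(Mul(0, Function('d')(2, 3)), 5) = Mul(Mul(0, Add(-6, Mul(2, 3))), 5) = Mul(Mul(0, Add(-6, 6)), 5) = Mul(Mul(0, 0), 5) = Mul(0, 5) = 0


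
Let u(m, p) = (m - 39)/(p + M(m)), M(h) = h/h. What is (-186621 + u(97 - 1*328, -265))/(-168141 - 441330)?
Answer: 2737093/8938908 ≈ 0.30620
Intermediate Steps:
M(h) = 1
u(m, p) = (-39 + m)/(1 + p) (u(m, p) = (m - 39)/(p + 1) = (-39 + m)/(1 + p))
(-186621 + u(97 - 1*328, -265))/(-168141 - 441330) = (-186621 + (-39 + (97 - 1*328))/(1 - 265))/(-168141 - 441330) = (-186621 + (-39 + (97 - 328))/(-264))/(-609471) = (-186621 - (-39 - 231)/264)*(-1/609471) = (-186621 - 1/264*(-270))*(-1/609471) = (-186621 + 45/44)*(-1/609471) = -8211279/44*(-1/609471) = 2737093/8938908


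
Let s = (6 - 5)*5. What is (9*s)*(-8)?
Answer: -360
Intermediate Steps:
s = 5 (s = 1*5 = 5)
(9*s)*(-8) = (9*5)*(-8) = 45*(-8) = -360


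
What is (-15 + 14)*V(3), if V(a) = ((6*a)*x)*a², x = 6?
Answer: -972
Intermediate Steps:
V(a) = 36*a³ (V(a) = ((6*a)*6)*a² = (36*a)*a² = 36*a³)
(-15 + 14)*V(3) = (-15 + 14)*(36*3³) = -36*27 = -1*972 = -972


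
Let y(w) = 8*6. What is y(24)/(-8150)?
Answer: -24/4075 ≈ -0.0058896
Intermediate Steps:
y(w) = 48
y(24)/(-8150) = 48/(-8150) = 48*(-1/8150) = -24/4075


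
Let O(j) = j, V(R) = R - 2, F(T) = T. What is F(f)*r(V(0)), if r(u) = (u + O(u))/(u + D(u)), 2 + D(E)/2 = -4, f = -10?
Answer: -20/7 ≈ -2.8571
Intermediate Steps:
D(E) = -12 (D(E) = -4 + 2*(-4) = -4 - 8 = -12)
V(R) = -2 + R
r(u) = 2*u/(-12 + u) (r(u) = (u + u)/(u - 12) = (2*u)/(-12 + u) = 2*u/(-12 + u))
F(f)*r(V(0)) = -20*(-2 + 0)/(-12 + (-2 + 0)) = -20*(-2)/(-12 - 2) = -20*(-2)/(-14) = -20*(-2)*(-1)/14 = -10*2/7 = -20/7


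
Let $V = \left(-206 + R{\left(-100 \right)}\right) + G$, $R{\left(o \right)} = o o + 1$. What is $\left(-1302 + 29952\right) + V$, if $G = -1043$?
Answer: $37402$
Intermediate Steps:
$R{\left(o \right)} = 1 + o^{2}$ ($R{\left(o \right)} = o^{2} + 1 = 1 + o^{2}$)
$V = 8752$ ($V = \left(-206 + \left(1 + \left(-100\right)^{2}\right)\right) - 1043 = \left(-206 + \left(1 + 10000\right)\right) - 1043 = \left(-206 + 10001\right) - 1043 = 9795 - 1043 = 8752$)
$\left(-1302 + 29952\right) + V = \left(-1302 + 29952\right) + 8752 = 28650 + 8752 = 37402$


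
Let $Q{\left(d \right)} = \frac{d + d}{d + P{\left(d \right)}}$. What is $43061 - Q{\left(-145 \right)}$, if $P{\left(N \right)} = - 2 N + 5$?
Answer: $\frac{645944}{15} \approx 43063.0$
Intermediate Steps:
$P{\left(N \right)} = 5 - 2 N$
$Q{\left(d \right)} = \frac{2 d}{5 - d}$ ($Q{\left(d \right)} = \frac{d + d}{d - \left(-5 + 2 d\right)} = \frac{2 d}{5 - d}$)
$43061 - Q{\left(-145 \right)} = 43061 - 2 \left(-145\right) \frac{1}{5 - -145} = 43061 - 2 \left(-145\right) \frac{1}{5 + 145} = 43061 - 2 \left(-145\right) \frac{1}{150} = 43061 - - \frac{29}{15} = 43061 + \frac{29}{15} = \frac{645944}{15}$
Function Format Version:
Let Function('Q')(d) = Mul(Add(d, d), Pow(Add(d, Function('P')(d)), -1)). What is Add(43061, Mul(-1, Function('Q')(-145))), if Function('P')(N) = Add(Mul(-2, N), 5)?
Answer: Rational(645944, 15) ≈ 43063.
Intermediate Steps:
Function('P')(N) = Add(5, Mul(-2, N))
Function('Q')(d) = Mul(2, d, Pow(Add(5, Mul(-1, d)), -1)) (Function('Q')(d) = Mul(Add(d, d), Pow(Add(d, Add(5, Mul(-2, d))), -1)) = Mul(Mul(2, d), Pow(Add(5, Mul(-1, d)), -1)) = Mul(2, d, Pow(Add(5, Mul(-1, d)), -1)))
Add(43061, Mul(-1, Function('Q')(-145))) = Add(43061, Mul(-1, Mul(2, -145, Pow(Add(5, Mul(-1, -145)), -1)))) = Add(43061, Mul(-1, Mul(2, -145, Pow(Add(5, 145), -1)))) = Add(43061, Mul(-1, Mul(2, -145, Pow(150, -1)))) = Add(43061, Mul(-1, Mul(2, -145, Rational(1, 150)))) = Add(43061, Mul(-1, Rational(-29, 15))) = Add(43061, Rational(29, 15)) = Rational(645944, 15)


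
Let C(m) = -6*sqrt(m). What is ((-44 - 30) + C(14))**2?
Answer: 5980 + 888*sqrt(14) ≈ 9302.6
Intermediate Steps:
((-44 - 30) + C(14))**2 = ((-44 - 30) - 6*sqrt(14))**2 = (-74 - 6*sqrt(14))**2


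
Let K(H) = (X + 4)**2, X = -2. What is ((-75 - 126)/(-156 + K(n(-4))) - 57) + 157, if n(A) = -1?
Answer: 15401/152 ≈ 101.32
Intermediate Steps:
K(H) = 4 (K(H) = (-2 + 4)**2 = 2**2 = 4)
((-75 - 126)/(-156 + K(n(-4))) - 57) + 157 = ((-75 - 126)/(-156 + 4) - 57) + 157 = (-201/(-152) - 57) + 157 = (-201*(-1/152) - 57) + 157 = (201/152 - 57) + 157 = -8463/152 + 157 = 15401/152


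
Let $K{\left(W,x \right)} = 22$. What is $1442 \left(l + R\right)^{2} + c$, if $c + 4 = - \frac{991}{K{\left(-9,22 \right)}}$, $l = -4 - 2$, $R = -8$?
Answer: $\frac{6216825}{22} \approx 2.8258 \cdot 10^{5}$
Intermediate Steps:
$l = -6$
$c = - \frac{1079}{22}$ ($c = -4 - \frac{991}{22} = - \frac{1079}{22} \approx -49.045$)
$1442 \left(l + R\right)^{2} + c = 1442 \left(-6 - 8\right)^{2} - \frac{1079}{22} = 1442 \left(-14\right)^{2} - \frac{1079}{22} = 1442 \cdot 196 - \frac{1079}{22} = 282632 - \frac{1079}{22} = \frac{6216825}{22}$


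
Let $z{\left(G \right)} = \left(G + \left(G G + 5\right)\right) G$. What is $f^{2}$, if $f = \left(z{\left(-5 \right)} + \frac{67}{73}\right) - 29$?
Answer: $\frac{124880625}{5329} \approx 23434.0$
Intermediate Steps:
$z{\left(G \right)} = G \left(5 + G + G^{2}\right)$ ($z{\left(G \right)} = \left(G + \left(G^{2} + 5\right)\right) G = \left(G + \left(5 + G^{2}\right)\right) G = \left(5 + G + G^{2}\right) G = G \left(5 + G + G^{2}\right)$)
$f = - \frac{11175}{73}$ ($f = \left(- 5 \left(5 - 5 + \left(-5\right)^{2}\right) + \frac{67}{73}\right) - 29 = \left(- 5 \left(5 - 5 + 25\right) + 67 \cdot \frac{1}{73}\right) - 29 = \left(\left(-5\right) 25 + \frac{67}{73}\right) - 29 = \left(-125 + \frac{67}{73}\right) - 29 = - \frac{9058}{73} - 29 = - \frac{11175}{73} \approx -153.08$)
$f^{2} = \left(- \frac{11175}{73}\right)^{2} = \frac{124880625}{5329}$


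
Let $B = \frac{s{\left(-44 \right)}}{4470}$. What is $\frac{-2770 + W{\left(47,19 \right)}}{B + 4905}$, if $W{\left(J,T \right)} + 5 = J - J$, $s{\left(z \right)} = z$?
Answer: $- \frac{6202125}{10962653} \approx -0.56575$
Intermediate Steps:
$W{\left(J,T \right)} = -5$ ($W{\left(J,T \right)} = -5 + \left(J - J\right) = -5 + 0 = -5$)
$B = - \frac{22}{2235}$ ($B = - \frac{44}{4470} = \left(-44\right) \frac{1}{4470} = - \frac{22}{2235} \approx -0.0098434$)
$\frac{-2770 + W{\left(47,19 \right)}}{B + 4905} = \frac{-2770 - 5}{- \frac{22}{2235} + 4905} = - \frac{2775}{\frac{10962653}{2235}} = \left(-2775\right) \frac{2235}{10962653} = - \frac{6202125}{10962653}$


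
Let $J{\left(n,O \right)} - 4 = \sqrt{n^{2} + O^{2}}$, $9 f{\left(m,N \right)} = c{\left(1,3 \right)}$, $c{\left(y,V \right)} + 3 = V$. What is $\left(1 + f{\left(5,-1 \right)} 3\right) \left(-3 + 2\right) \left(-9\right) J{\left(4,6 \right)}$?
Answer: $36 + 18 \sqrt{13} \approx 100.9$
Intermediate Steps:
$c{\left(y,V \right)} = -3 + V$
$f{\left(m,N \right)} = 0$ ($f{\left(m,N \right)} = \frac{-3 + 3}{9} = \frac{1}{9} \cdot 0 = 0$)
$J{\left(n,O \right)} = 4 + \sqrt{O^{2} + n^{2}}$ ($J{\left(n,O \right)} = 4 + \sqrt{n^{2} + O^{2}} = 4 + \sqrt{O^{2} + n^{2}}$)
$\left(1 + f{\left(5,-1 \right)} 3\right) \left(-3 + 2\right) \left(-9\right) J{\left(4,6 \right)} = \left(1 + 0 \cdot 3\right) \left(-3 + 2\right) \left(-9\right) \left(4 + \sqrt{6^{2} + 4^{2}}\right) = \left(1 + 0\right) \left(-1\right) \left(-9\right) \left(4 + \sqrt{36 + 16}\right) = 1 \left(-1\right) \left(-9\right) \left(4 + \sqrt{52}\right) = \left(-1\right) \left(-9\right) \left(4 + 2 \sqrt{13}\right) = 9 \left(4 + 2 \sqrt{13}\right) = 36 + 18 \sqrt{13}$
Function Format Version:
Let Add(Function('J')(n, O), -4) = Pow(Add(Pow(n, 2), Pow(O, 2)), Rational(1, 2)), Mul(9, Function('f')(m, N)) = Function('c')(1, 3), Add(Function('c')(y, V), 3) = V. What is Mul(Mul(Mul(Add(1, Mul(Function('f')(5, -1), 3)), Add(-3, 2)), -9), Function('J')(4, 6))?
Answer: Add(36, Mul(18, Pow(13, Rational(1, 2)))) ≈ 100.90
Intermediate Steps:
Function('c')(y, V) = Add(-3, V)
Function('f')(m, N) = 0 (Function('f')(m, N) = Mul(Rational(1, 9), Add(-3, 3)) = Mul(Rational(1, 9), 0) = 0)
Function('J')(n, O) = Add(4, Pow(Add(Pow(O, 2), Pow(n, 2)), Rational(1, 2))) (Function('J')(n, O) = Add(4, Pow(Add(Pow(n, 2), Pow(O, 2)), Rational(1, 2))) = Add(4, Pow(Add(Pow(O, 2), Pow(n, 2)), Rational(1, 2))))
Mul(Mul(Mul(Add(1, Mul(Function('f')(5, -1), 3)), Add(-3, 2)), -9), Function('J')(4, 6)) = Mul(Mul(Mul(Add(1, Mul(0, 3)), Add(-3, 2)), -9), Add(4, Pow(Add(Pow(6, 2), Pow(4, 2)), Rational(1, 2)))) = Mul(Mul(Mul(Add(1, 0), -1), -9), Add(4, Pow(Add(36, 16), Rational(1, 2)))) = Mul(Mul(Mul(1, -1), -9), Add(4, Pow(52, Rational(1, 2)))) = Mul(Mul(-1, -9), Add(4, Mul(2, Pow(13, Rational(1, 2))))) = Mul(9, Add(4, Mul(2, Pow(13, Rational(1, 2))))) = Add(36, Mul(18, Pow(13, Rational(1, 2))))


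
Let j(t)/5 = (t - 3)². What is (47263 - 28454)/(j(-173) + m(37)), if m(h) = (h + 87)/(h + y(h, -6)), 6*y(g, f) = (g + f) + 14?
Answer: 239143/1969224 ≈ 0.12144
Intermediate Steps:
y(g, f) = 7/3 + f/6 + g/6 (y(g, f) = ((g + f) + 14)/6 = ((f + g) + 14)/6 = (14 + f + g)/6 = 7/3 + f/6 + g/6)
j(t) = 5*(-3 + t)² (j(t) = 5*(t - 3)² = 5*(-3 + t)²)
m(h) = (87 + h)/(4/3 + 7*h/6) (m(h) = (h + 87)/(h + (7/3 + (⅙)*(-6) + h/6)) = (87 + h)/(h + (7/3 - 1 + h/6)) = (87 + h)/(h + (4/3 + h/6)) = (87 + h)/(4/3 + 7*h/6))
(47263 - 28454)/(j(-173) + m(37)) = (47263 - 28454)/(5*(-3 - 173)² + 6*(87 + 37)/(8 + 7*37)) = 18809/(5*(-176)² + 6*124/(8 + 259)) = 18809/(5*30976 + 6*124/267) = 18809/(154880 + 6*(1/267)*124) = 18809/(154880 + 248/89) = 18809/(13784568/89) = 18809*(89/13784568) = 239143/1969224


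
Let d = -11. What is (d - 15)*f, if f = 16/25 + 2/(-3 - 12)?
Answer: -988/75 ≈ -13.173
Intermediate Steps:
f = 38/75 (f = 16*(1/25) + 2/(-15) = 16/25 + 2*(-1/15) = 16/25 - 2/15 = 38/75 ≈ 0.50667)
(d - 15)*f = (-11 - 15)*(38/75) = -26*38/75 = -988/75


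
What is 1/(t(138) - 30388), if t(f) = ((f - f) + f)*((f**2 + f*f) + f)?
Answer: 1/5244800 ≈ 1.9067e-7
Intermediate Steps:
t(f) = f*(f + 2*f**2) (t(f) = (0 + f)*((f**2 + f**2) + f) = f*(2*f**2 + f) = f*(f + 2*f**2))
1/(t(138) - 30388) = 1/(138**2*(1 + 2*138) - 30388) = 1/(19044*(1 + 276) - 30388) = 1/(19044*277 - 30388) = 1/(5275188 - 30388) = 1/5244800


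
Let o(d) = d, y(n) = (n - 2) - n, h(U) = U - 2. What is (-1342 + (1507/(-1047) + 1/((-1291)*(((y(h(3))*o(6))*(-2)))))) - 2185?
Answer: -12718160959/3604472 ≈ -3528.4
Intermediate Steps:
h(U) = -2 + U
y(n) = -2 (y(n) = (-2 + n) - n = -2)
(-1342 + (1507/(-1047) + 1/((-1291)*(((y(h(3))*o(6))*(-2)))))) - 2185 = (-1342 + (1507/(-1047) + 1/((-1291)*((-2*6*(-2)))))) - 2185 = (-1342 + (1507*(-1/1047) - 1/(1291*((-12*(-2)))))) - 2185 = (-1342 + (-1507/1047 - 1/1291/24)) - 2185 = (-1342 + (-1507/1047 - 1/1291*1/24)) - 2185 = (-1342 + (-1507/1047 - 1/30984)) - 2185 = (-1342 - 5188215/3604472) - 2185 = -4842389639/3604472 - 2185 = -12718160959/3604472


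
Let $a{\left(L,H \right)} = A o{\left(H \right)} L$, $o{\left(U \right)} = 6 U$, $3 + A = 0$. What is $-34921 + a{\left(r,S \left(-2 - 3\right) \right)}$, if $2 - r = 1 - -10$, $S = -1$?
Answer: $-34111$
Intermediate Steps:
$A = -3$ ($A = -3 + 0 = -3$)
$r = -9$ ($r = 2 - \left(1 - -10\right) = 2 - \left(1 + 10\right) = 2 - 11 = -9$)
$a{\left(L,H \right)} = - 18 H L$ ($a{\left(L,H \right)} = - 3 \cdot 6 H L = - 18 H L$)
$-34921 + a{\left(r,S \left(-2 - 3\right) \right)} = -34921 - 18 \left(- (-2 - 3)\right) \left(-9\right) = -34921 - 18 \left(\left(-1\right) \left(-5\right)\right) \left(-9\right) = -34921 - 90 \left(-9\right) = -34921 + 810 = -34111$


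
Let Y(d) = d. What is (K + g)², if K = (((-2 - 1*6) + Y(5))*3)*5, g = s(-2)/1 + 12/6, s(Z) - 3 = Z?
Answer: 1764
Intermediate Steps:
s(Z) = 3 + Z
g = 3 (g = (3 - 2)/1 + 12/6 = 1*1 + 12*(⅙) = 1 + 2 = 3)
K = -45 (K = (((-2 - 1*6) + 5)*3)*5 = (((-2 - 6) + 5)*3)*5 = ((-8 + 5)*3)*5 = -3*3*5 = -9*5 = -45)
(K + g)² = (-45 + 3)² = (-42)² = 1764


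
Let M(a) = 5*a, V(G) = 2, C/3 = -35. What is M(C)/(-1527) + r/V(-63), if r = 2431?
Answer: 1237729/1018 ≈ 1215.8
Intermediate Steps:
C = -105 (C = 3*(-35) = -105)
M(C)/(-1527) + r/V(-63) = (5*(-105))/(-1527) + 2431/2 = -525*(-1/1527) + 2431*(½) = 175/509 + 2431/2 = 1237729/1018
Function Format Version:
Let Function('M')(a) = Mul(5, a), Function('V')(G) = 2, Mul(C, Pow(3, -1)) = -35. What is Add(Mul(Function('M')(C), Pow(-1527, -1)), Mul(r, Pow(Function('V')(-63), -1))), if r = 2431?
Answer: Rational(1237729, 1018) ≈ 1215.8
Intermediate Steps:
C = -105 (C = Mul(3, -35) = -105)
Add(Mul(Function('M')(C), Pow(-1527, -1)), Mul(r, Pow(Function('V')(-63), -1))) = Add(Mul(Mul(5, -105), Pow(-1527, -1)), Mul(2431, Pow(2, -1))) = Add(Mul(-525, Rational(-1, 1527)), Mul(2431, Rational(1, 2))) = Add(Rational(175, 509), Rational(2431, 2)) = Rational(1237729, 1018)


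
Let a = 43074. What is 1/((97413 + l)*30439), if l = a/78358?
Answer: 39179/116172436158696 ≈ 3.3725e-10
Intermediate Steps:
l = 21537/39179 (l = 43074/78358 = 43074*(1/78358) = 21537/39179 ≈ 0.54971)
1/((97413 + l)*30439) = 1/((97413 + 21537/39179)*30439) = (1/30439)/(3816565464/39179) = (39179/3816565464)*(1/30439) = 39179/116172436158696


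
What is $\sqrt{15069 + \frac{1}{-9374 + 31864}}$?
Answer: $\frac{\sqrt{7621901729390}}{22490} \approx 122.76$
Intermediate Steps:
$\sqrt{15069 + \frac{1}{-9374 + 31864}} = \sqrt{15069 + \frac{1}{22490}} = \sqrt{\frac{338901811}{22490}} = \frac{\sqrt{7621901729390}}{22490}$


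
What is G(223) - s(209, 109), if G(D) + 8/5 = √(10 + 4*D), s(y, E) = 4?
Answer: -28/5 + √902 ≈ 24.433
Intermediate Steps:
G(D) = -8/5 + √(10 + 4*D)
G(223) - s(209, 109) = (-8/5 + √(10 + 4*223)) - 1*4 = (-8/5 + √(10 + 892)) - 4 = (-8/5 + √902) - 4 = -28/5 + √902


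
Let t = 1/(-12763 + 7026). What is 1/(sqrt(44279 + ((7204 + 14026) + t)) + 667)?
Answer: 3826579/2176503061 - 6*sqrt(59891910619)/2176503061 ≈ 0.0010835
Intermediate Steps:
t = -1/5737 (t = 1/(-5737) = -1/5737 ≈ -0.00017431)
1/(sqrt(44279 + ((7204 + 14026) + t)) + 667) = 1/(sqrt(44279 + ((7204 + 14026) - 1/5737)) + 667) = 1/(sqrt(44279 + (21230 - 1/5737)) + 667) = 1/(sqrt(44279 + 121796509/5737) + 667) = 1/(sqrt(375825132/5737) + 667) = 1/(6*sqrt(59891910619)/5737 + 667) = 1/(667 + 6*sqrt(59891910619)/5737)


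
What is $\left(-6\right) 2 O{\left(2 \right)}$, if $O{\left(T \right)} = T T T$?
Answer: $-96$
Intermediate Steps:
$O{\left(T \right)} = T^{3}$ ($O{\left(T \right)} = T^{2} T = T^{3}$)
$\left(-6\right) 2 O{\left(2 \right)} = \left(-6\right) 2 \cdot 2^{3} = \left(-12\right) 8 = -96$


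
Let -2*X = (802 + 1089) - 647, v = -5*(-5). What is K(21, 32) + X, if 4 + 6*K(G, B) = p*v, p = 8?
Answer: -1768/3 ≈ -589.33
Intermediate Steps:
v = 25
X = -622 (X = -((802 + 1089) - 647)/2 = -(1891 - 647)/2 = -1/2*1244 = -622)
K(G, B) = 98/3 (K(G, B) = -2/3 + (8*25)/6 = -2/3 + (1/6)*200 = -2/3 + 100/3 = 98/3)
K(21, 32) + X = 98/3 - 622 = -1768/3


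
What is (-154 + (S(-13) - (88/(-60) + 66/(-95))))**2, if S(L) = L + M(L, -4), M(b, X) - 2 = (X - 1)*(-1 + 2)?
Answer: 2288091556/81225 ≈ 28170.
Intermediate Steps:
M(b, X) = 1 + X (M(b, X) = 2 + (X - 1)*(-1 + 2) = 2 + (-1 + X)*1 = 2 + (-1 + X) = 1 + X)
S(L) = -3 + L (S(L) = L + (1 - 4) = L - 3 = -3 + L)
(-154 + (S(-13) - (88/(-60) + 66/(-95))))**2 = (-154 + ((-3 - 13) - (88/(-60) + 66/(-95))))**2 = (-154 + (-16 - (88*(-1/60) + 66*(-1/95))))**2 = (-154 + (-16 - (-22/15 - 66/95)))**2 = (-154 + (-16 - 1*(-616/285)))**2 = (-154 + (-16 + 616/285))**2 = (-154 - 3944/285)**2 = (-47834/285)**2 = 2288091556/81225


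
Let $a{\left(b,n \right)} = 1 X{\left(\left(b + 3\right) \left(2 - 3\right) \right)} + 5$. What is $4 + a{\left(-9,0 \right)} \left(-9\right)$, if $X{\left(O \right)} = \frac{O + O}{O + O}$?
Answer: $-50$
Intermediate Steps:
$X{\left(O \right)} = 1$ ($X{\left(O \right)} = \frac{2 O}{2 O} = 2 O \frac{1}{2 O} = 1$)
$a{\left(b,n \right)} = 6$ ($a{\left(b,n \right)} = 1 \cdot 1 + 5 = 1 + 5 = 6$)
$4 + a{\left(-9,0 \right)} \left(-9\right) = 4 + 6 \left(-9\right) = 4 - 54 = -50$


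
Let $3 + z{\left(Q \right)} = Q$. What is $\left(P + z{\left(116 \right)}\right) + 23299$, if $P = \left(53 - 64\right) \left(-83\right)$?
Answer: $24325$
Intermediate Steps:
$z{\left(Q \right)} = -3 + Q$
$P = 913$ ($P = \left(-11\right) \left(-83\right) = 913$)
$\left(P + z{\left(116 \right)}\right) + 23299 = \left(913 + \left(-3 + 116\right)\right) + 23299 = \left(913 + 113\right) + 23299 = 1026 + 23299 = 24325$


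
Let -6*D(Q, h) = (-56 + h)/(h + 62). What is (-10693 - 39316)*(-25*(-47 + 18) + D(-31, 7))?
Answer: -15012651791/414 ≈ -3.6262e+7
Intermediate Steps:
D(Q, h) = -(-56 + h)/(6*(62 + h)) (D(Q, h) = -(-56 + h)/(6*(h + 62)) = -(-56 + h)/(6*(62 + h)))
(-10693 - 39316)*(-25*(-47 + 18) + D(-31, 7)) = (-10693 - 39316)*(-25*(-47 + 18) + (56 - 1*7)/(6*(62 + 7))) = -50009*(-25*(-29) + (⅙)*(56 - 7)/69) = -50009*(725 + (⅙)*(1/69)*49) = -50009*(725 + 49/414) = -50009*300199/414 = -15012651791/414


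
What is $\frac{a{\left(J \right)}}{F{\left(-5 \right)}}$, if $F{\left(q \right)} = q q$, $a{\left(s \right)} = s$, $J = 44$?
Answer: $\frac{44}{25} \approx 1.76$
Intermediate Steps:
$F{\left(q \right)} = q^{2}$
$\frac{a{\left(J \right)}}{F{\left(-5 \right)}} = \frac{44}{\left(-5\right)^{2}} = \frac{44}{25}$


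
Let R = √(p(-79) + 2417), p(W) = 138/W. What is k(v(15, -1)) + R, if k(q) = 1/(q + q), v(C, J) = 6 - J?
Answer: 1/14 + √15073595/79 ≈ 49.217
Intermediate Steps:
k(q) = 1/(2*q)
R = √15073595/79 (R = √(138/(-79) + 2417) = √(138*(-1/79) + 2417) = √(-138/79 + 2417) = √(190805/79) = √15073595/79 ≈ 49.145)
k(v(15, -1)) + R = 1/(2*(6 - 1*(-1))) + √15073595/79 = 1/(2*(6 + 1)) + √15073595/79 = (½)/7 + √15073595/79 = (½)*(⅐) + √15073595/79 = 1/14 + √15073595/79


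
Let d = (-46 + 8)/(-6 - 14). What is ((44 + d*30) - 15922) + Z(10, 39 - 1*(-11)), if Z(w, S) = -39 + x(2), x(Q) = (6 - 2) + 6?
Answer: -15850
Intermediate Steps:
x(Q) = 10 (x(Q) = 4 + 6 = 10)
d = 19/10 (d = -38/(-20) = -38*(-1/20) = 19/10 ≈ 1.9000)
Z(w, S) = -29 (Z(w, S) = -39 + 10 = -29)
((44 + d*30) - 15922) + Z(10, 39 - 1*(-11)) = ((44 + (19/10)*30) - 15922) - 29 = ((44 + 57) - 15922) - 29 = (101 - 15922) - 29 = -15821 - 29 = -15850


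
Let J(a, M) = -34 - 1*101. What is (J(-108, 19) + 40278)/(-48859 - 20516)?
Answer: -13381/23125 ≈ -0.57864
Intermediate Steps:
J(a, M) = -135 (J(a, M) = -34 - 101 = -135)
(J(-108, 19) + 40278)/(-48859 - 20516) = (-135 + 40278)/(-48859 - 20516) = 40143/(-69375) = 40143*(-1/69375) = -13381/23125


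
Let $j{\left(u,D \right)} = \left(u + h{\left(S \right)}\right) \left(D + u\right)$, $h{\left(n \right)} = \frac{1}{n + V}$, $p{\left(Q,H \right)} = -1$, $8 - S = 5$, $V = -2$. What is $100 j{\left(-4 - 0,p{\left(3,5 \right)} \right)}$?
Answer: $1500$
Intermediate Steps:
$S = 3$ ($S = 8 - 5 = 3$)
$h{\left(n \right)} = \frac{1}{-2 + n}$ ($h{\left(n \right)} = \frac{1}{n - 2} = \frac{1}{-2 + n}$)
$j{\left(u,D \right)} = \left(1 + u\right) \left(D + u\right)$ ($j{\left(u,D \right)} = \left(u + \frac{1}{-2 + 3}\right) \left(D + u\right) = \left(u + 1^{-1}\right) \left(D + u\right) = \left(u + 1\right) \left(D + u\right) = \left(1 + u\right) \left(D + u\right)$)
$100 j{\left(-4 - 0,p{\left(3,5 \right)} \right)} = 100 \left(-1 - 4 + \left(-4 - 0\right)^{2} - \left(-4 - 0\right)\right) = 100 \left(-1 + \left(-4 + 0\right) + \left(-4 + 0\right)^{2} - \left(-4 + 0\right)\right) = 100 \left(-1 - 4 + \left(-4\right)^{2} - -4\right) = 100 \left(-1 - 4 + 16 + 4\right) = 100 \cdot 15 = 1500$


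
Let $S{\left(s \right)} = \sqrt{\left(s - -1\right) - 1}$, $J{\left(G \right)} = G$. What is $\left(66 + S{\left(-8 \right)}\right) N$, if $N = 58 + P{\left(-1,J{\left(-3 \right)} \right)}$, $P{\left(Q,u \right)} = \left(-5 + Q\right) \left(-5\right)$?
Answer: $5808 + 176 i \sqrt{2} \approx 5808.0 + 248.9 i$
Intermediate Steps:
$S{\left(s \right)} = \sqrt{s}$ ($S{\left(s \right)} = \sqrt{\left(s + 1\right) - 1} = \sqrt{\left(1 + s\right) - 1} = \sqrt{s}$)
$P{\left(Q,u \right)} = 25 - 5 Q$
$N = 88$ ($N = 58 + \left(25 - -5\right) = 58 + \left(25 + 5\right) = 58 + 30 = 88$)
$\left(66 + S{\left(-8 \right)}\right) N = \left(66 + \sqrt{-8}\right) 88 = \left(66 + 2 i \sqrt{2}\right) 88 = 5808 + 176 i \sqrt{2}$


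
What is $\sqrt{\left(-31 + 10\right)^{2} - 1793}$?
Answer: $26 i \sqrt{2} \approx 36.77 i$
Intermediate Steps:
$\sqrt{\left(-31 + 10\right)^{2} - 1793} = \sqrt{\left(-21\right)^{2} - 1793} = \sqrt{441 - 1793} = \sqrt{-1352} = 26 i \sqrt{2}$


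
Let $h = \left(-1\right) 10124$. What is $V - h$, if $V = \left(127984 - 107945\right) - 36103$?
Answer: $-5940$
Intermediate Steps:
$V = -16064$ ($V = 20039 - 36103 = -16064$)
$h = -10124$
$V - h = -16064 - -10124 = -16064 + 10124 = -5940$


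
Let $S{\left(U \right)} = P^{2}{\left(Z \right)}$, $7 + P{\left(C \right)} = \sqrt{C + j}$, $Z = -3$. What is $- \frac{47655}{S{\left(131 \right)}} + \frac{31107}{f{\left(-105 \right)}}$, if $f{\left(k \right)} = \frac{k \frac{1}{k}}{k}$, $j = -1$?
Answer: $- \frac{9176998590}{2809} - \frac{1334340 i}{2809} \approx -3.267 \cdot 10^{6} - 475.02 i$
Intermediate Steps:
$P{\left(C \right)} = -7 + \sqrt{-1 + C}$ ($P{\left(C \right)} = -7 + \sqrt{C - 1} = -7 + \sqrt{-1 + C}$)
$f{\left(k \right)} = \frac{1}{k}$ ($f{\left(k \right)} = 1 \frac{1}{k} = \frac{1}{k}$)
$S{\left(U \right)} = \left(-7 + 2 i\right)^{2}$ ($S{\left(U \right)} = \left(-7 + \sqrt{-1 - 3}\right)^{2} = \left(-7 + \sqrt{-4}\right)^{2} = \left(-7 + 2 i\right)^{2}$)
$- \frac{47655}{S{\left(131 \right)}} + \frac{31107}{f{\left(-105 \right)}} = - \frac{47655}{45 - 28 i} + \frac{31107}{\frac{1}{-105}} = - 47655 \frac{45 + 28 i}{2809} + \frac{31107}{- \frac{1}{105}} = - \frac{47655 \left(45 + 28 i\right)}{2809} + 31107 \left(-105\right) = - \frac{47655 \left(45 + 28 i\right)}{2809} - 3266235 = -3266235 - \frac{47655 \left(45 + 28 i\right)}{2809}$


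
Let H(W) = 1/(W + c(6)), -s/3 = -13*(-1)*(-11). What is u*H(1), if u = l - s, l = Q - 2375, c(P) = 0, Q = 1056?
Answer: -1748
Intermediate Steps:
s = 429 (s = -3*(-13*(-1))*(-11) = -39*(-11) = -3*(-143) = 429)
l = -1319 (l = 1056 - 2375 = -1319)
H(W) = 1/W (H(W) = 1/(W + 0) = 1/W)
u = -1748 (u = -1319 - 1*429 = -1319 - 429 = -1748)
u*H(1) = -1748/1 = -1748*1 = -1748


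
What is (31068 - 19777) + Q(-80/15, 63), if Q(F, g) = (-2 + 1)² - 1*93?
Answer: 11199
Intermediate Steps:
Q(F, g) = -92 (Q(F, g) = (-1)² - 93 = 1 - 93 = -92)
(31068 - 19777) + Q(-80/15, 63) = (31068 - 19777) - 92 = 11291 - 92 = 11199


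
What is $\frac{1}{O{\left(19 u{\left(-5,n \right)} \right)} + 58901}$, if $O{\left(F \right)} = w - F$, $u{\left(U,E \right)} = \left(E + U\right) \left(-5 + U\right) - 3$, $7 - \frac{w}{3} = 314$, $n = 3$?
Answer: $\frac{1}{57657} \approx 1.7344 \cdot 10^{-5}$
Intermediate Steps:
$w = -921$ ($w = 21 - 942 = -921$)
$u{\left(U,E \right)} = -3 + \left(-5 + U\right) \left(E + U\right)$ ($u{\left(U,E \right)} = \left(-5 + U\right) \left(E + U\right) - 3 = -3 + \left(-5 + U\right) \left(E + U\right)$)
$O{\left(F \right)} = -921 - F$
$\frac{1}{O{\left(19 u{\left(-5,n \right)} \right)} + 58901} = \frac{1}{\left(-921 - 19 \left(-3 + \left(-5\right)^{2} - 15 - -25 + 3 \left(-5\right)\right)\right) + 58901} = \frac{1}{\left(-921 - 19 \left(-3 + 25 - 15 + 25 - 15\right)\right) + 58901} = \frac{1}{\left(-921 - 19 \cdot 17\right) + 58901} = \frac{1}{\left(-921 - 323\right) + 58901} = \frac{1}{-1244 + 58901} = \frac{1}{57657}$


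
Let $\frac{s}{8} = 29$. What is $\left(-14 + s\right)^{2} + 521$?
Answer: $48045$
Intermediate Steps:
$s = 232$ ($s = 8 \cdot 29 = 232$)
$\left(-14 + s\right)^{2} + 521 = \left(-14 + 232\right)^{2} + 521 = 218^{2} + 521 = 47524 + 521 = 48045$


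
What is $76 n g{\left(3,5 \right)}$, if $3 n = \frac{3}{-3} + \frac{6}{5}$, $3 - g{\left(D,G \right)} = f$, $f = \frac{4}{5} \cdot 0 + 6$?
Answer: $- \frac{76}{5} \approx -15.2$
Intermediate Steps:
$f = 6$ ($f = 4 \cdot \frac{1}{5} \cdot 0 + 6 = \frac{4}{5} \cdot 0 + 6 = 0 + 6 = 6$)
$g{\left(D,G \right)} = -3$ ($g{\left(D,G \right)} = 3 - 6 = -3$)
$n = \frac{1}{15}$ ($n = \frac{\frac{3}{-3} + \frac{6}{5}}{3} = \frac{3 \left(- \frac{1}{3}\right) + 6 \cdot \frac{1}{5}}{3} = \frac{-1 + \frac{6}{5}}{3} = \frac{1}{3} \cdot \frac{1}{5} = \frac{1}{15} \approx 0.066667$)
$76 n g{\left(3,5 \right)} = 76 \cdot \frac{1}{15} \left(-3\right) = 76 \left(- \frac{1}{5}\right) = - \frac{76}{5}$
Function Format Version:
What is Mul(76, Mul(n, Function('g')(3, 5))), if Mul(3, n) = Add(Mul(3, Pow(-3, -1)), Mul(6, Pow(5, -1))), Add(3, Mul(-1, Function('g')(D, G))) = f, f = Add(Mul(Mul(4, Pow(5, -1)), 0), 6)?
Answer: Rational(-76, 5) ≈ -15.200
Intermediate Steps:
f = 6 (f = Add(Mul(Mul(4, Rational(1, 5)), 0), 6) = Add(Mul(Rational(4, 5), 0), 6) = Add(0, 6) = 6)
Function('g')(D, G) = -3 (Function('g')(D, G) = Add(3, Mul(-1, 6)) = Add(3, -6) = -3)
n = Rational(1, 15) (n = Mul(Rational(1, 3), Add(Mul(3, Pow(-3, -1)), Mul(6, Pow(5, -1)))) = Mul(Rational(1, 3), Add(Mul(3, Rational(-1, 3)), Mul(6, Rational(1, 5)))) = Mul(Rational(1, 3), Add(-1, Rational(6, 5))) = Mul(Rational(1, 3), Rational(1, 5)) = Rational(1, 15) ≈ 0.066667)
Mul(76, Mul(n, Function('g')(3, 5))) = Mul(76, Mul(Rational(1, 15), -3)) = Mul(76, Rational(-1, 5)) = Rational(-76, 5)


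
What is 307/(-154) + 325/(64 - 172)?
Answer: -41603/8316 ≈ -5.0028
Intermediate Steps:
307/(-154) + 325/(64 - 172) = 307*(-1/154) + 325/(-108) = -307/154 + 325*(-1/108) = -307/154 - 325/108 = -41603/8316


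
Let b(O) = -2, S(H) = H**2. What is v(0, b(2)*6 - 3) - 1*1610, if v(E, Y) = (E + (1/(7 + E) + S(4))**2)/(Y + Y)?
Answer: -2379469/1470 ≈ -1618.7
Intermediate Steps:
v(E, Y) = (E + (16 + 1/(7 + E))**2)/(2*Y) (v(E, Y) = (E + (1/(7 + E) + 4**2)**2)/(Y + Y) = (E + (1/(7 + E) + 16)**2)/((2*Y)) = (E + (16 + 1/(7 + E))**2)*(1/(2*Y)) = (E + (16 + 1/(7 + E))**2)/(2*Y))
v(0, b(2)*6 - 3) - 1*1610 = ((1/2)*0/(-2*6 - 3) + (113 + 16*0)**2/(2*(-2*6 - 3)*(7 + 0)**2)) - 1*1610 = ((1/2)*0/(-12 - 3) + (1/2)*(113 + 0)**2/(-12 - 3*7**2)) - 1610 = ((1/2)*0/(-15) + (1/2)*(1/49)*113**2/(-15)) - 1610 = ((1/2)*0*(-1/15) + (1/2)*(-1/15)*(1/49)*12769) - 1610 = (0 - 12769/1470) - 1610 = -12769/1470 - 1610 = -2379469/1470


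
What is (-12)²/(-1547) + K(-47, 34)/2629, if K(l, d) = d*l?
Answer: -2850682/4067063 ≈ -0.70092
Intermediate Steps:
(-12)²/(-1547) + K(-47, 34)/2629 = (-12)²/(-1547) + (34*(-47))/2629 = 144*(-1/1547) - 1598*1/2629 = -144/1547 - 1598/2629 = -2850682/4067063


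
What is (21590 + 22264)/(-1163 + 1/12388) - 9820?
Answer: -142022389612/14407243 ≈ -9857.7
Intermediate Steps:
(21590 + 22264)/(-1163 + 1/12388) - 9820 = 43854/(-1163 + 1/12388) - 9820 = 43854/(-14407243/12388) - 9820 = 43854*(-12388/14407243) - 9820 = -543263352/14407243 - 9820 = -142022389612/14407243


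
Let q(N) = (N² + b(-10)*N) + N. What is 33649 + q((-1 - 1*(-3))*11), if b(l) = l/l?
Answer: 34177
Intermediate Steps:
b(l) = 1
q(N) = N² + 2*N (q(N) = (N² + 1*N) + N = (N² + N) + N = (N + N²) + N = N² + 2*N)
33649 + q((-1 - 1*(-3))*11) = 33649 + ((-1 - 1*(-3))*11)*(2 + (-1 - 1*(-3))*11) = 33649 + ((-1 + 3)*11)*(2 + (-1 + 3)*11) = 33649 + (2*11)*(2 + 2*11) = 33649 + 22*(2 + 22) = 33649 + 22*24 = 33649 + 528 = 34177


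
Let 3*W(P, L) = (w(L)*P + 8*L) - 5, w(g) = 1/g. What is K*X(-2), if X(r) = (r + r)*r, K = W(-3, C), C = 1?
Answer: 0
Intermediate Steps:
W(P, L) = -5/3 + 8*L/3 + P/(3*L) (W(P, L) = ((P/L + 8*L) - 5)/3 = ((8*L + P/L) - 5)/3 = (-5 + 8*L + P/L)/3 = -5/3 + 8*L/3 + P/(3*L))
K = 0 (K = (⅓)*(-3 + 1*(-5 + 8*1))/1 = (⅓)*1*(-3 + 1*(-5 + 8)) = (⅓)*1*(-3 + 1*3) = (⅓)*1*(-3 + 3) = (⅓)*1*0 = 0)
X(r) = 2*r² (X(r) = (2*r)*r = 2*r²)
K*X(-2) = 0*(2*(-2)²) = 0*(2*4) = 0*8 = 0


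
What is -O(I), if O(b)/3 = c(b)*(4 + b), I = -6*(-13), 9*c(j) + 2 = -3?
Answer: 410/3 ≈ 136.67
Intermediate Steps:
c(j) = -5/9 (c(j) = -2/9 + (⅑)*(-3) = -2/9 - ⅓ = -5/9)
I = 78
O(b) = -20/3 - 5*b/3 (O(b) = 3*(-5*(4 + b)/9) = 3*(-20/9 - 5*b/9) = -20/3 - 5*b/3)
-O(I) = -(-20/3 - 5/3*78) = -(-20/3 - 130) = -1*(-410/3) = 410/3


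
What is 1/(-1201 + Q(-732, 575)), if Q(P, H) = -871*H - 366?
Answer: -1/502392 ≈ -1.9905e-6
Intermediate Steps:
Q(P, H) = -366 - 871*H
1/(-1201 + Q(-732, 575)) = 1/(-1201 + (-366 - 871*575)) = 1/(-1201 + (-366 - 500825)) = 1/(-1201 - 501191) = 1/(-502392) = -1/502392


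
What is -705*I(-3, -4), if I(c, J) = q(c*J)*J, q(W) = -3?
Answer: -8460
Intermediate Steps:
I(c, J) = -3*J
-705*I(-3, -4) = -(-2115)*(-4) = -705*12 = -8460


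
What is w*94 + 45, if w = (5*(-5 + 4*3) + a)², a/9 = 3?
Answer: 361381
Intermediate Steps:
a = 27 (a = 9*3 = 27)
w = 3844 (w = (5*(-5 + 4*3) + 27)² = (5*(-5 + 12) + 27)² = (5*7 + 27)² = (35 + 27)² = 62² = 3844)
w*94 + 45 = 3844*94 + 45 = 361336 + 45 = 361381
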